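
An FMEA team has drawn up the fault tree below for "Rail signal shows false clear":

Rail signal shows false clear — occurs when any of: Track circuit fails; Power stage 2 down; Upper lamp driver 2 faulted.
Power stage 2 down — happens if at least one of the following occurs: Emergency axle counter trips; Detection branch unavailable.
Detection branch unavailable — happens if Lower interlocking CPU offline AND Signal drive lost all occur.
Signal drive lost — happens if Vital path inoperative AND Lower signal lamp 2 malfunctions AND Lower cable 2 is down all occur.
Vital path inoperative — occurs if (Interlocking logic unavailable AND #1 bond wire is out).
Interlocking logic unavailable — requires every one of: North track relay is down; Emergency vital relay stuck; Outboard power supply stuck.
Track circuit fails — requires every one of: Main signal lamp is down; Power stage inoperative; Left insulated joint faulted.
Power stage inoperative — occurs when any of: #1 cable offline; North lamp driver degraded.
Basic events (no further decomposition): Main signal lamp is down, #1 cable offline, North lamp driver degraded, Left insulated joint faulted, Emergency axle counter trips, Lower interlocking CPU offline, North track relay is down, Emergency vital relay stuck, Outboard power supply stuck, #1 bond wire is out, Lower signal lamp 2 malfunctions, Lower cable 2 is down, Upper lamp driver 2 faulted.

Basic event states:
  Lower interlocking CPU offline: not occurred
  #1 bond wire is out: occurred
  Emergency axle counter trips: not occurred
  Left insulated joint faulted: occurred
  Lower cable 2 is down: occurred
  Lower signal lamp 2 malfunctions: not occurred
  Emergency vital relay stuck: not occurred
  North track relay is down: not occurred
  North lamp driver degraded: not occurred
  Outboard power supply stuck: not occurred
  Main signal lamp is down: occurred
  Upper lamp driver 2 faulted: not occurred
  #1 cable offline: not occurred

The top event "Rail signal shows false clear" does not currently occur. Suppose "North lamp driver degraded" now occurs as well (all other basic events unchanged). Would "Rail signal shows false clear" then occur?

Yes

Counterfactual: set "North lamp driver degraded" to occurred.
Power stage inoperative [OR]: #1 cable offline=not, North lamp driver degraded=occurs → at least one input occurs → occurs.
Track circuit fails [AND]: Main signal lamp is down=occurs, Power stage inoperative=occurs, Left insulated joint faulted=occurs → all inputs occur → occurs.
Interlocking logic unavailable [AND]: North track relay is down=not, Emergency vital relay stuck=not, Outboard power supply stuck=not → not all inputs occur → does not occur.
Vital path inoperative [AND]: Interlocking logic unavailable=not, #1 bond wire is out=occurs → not all inputs occur → does not occur.
Signal drive lost [AND]: Vital path inoperative=not, Lower signal lamp 2 malfunctions=not, Lower cable 2 is down=occurs → not all inputs occur → does not occur.
Detection branch unavailable [AND]: Lower interlocking CPU offline=not, Signal drive lost=not → not all inputs occur → does not occur.
Power stage 2 down [OR]: Emergency axle counter trips=not, Detection branch unavailable=not → no input occurs → does not occur.
Rail signal shows false clear [OR]: Track circuit fails=occurs, Power stage 2 down=not, Upper lamp driver 2 faulted=not → at least one input occurs → occurs.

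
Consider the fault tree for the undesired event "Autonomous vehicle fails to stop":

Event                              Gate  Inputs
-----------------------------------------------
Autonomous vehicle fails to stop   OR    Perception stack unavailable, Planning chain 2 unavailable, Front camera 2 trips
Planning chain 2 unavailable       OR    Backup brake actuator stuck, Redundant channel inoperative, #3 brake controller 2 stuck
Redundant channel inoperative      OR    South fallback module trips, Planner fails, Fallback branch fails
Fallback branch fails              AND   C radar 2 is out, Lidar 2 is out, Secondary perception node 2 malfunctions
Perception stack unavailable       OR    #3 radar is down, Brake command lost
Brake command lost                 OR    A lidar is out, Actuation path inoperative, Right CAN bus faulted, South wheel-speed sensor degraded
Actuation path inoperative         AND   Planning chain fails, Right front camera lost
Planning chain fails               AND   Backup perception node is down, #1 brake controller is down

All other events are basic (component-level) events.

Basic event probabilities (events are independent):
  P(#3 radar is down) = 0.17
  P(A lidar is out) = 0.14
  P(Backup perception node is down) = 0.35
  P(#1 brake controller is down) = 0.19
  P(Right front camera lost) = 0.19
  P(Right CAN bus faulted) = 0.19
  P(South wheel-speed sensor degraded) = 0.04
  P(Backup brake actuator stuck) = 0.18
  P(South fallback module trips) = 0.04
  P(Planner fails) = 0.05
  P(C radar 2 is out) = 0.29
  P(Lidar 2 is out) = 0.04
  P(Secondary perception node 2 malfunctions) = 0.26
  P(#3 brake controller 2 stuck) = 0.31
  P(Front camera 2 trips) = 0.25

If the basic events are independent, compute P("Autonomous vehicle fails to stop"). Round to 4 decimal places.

0.7885

P(Planning chain fails) [AND] = 0.35 × 0.19 = 0.066500
P(Actuation path inoperative) [AND] = 0.066500 × 0.19 = 0.012635
P(Brake command lost) [OR] = 1 − (1−0.14) × (1−0.012635) × (1−0.19) × (1−0.04) = 0.339713
P(Perception stack unavailable) [OR] = 1 − (1−0.17) × (1−0.339713) = 0.451962
P(Fallback branch fails) [AND] = 0.29 × 0.04 × 0.26 = 0.003016
P(Redundant channel inoperative) [OR] = 1 − (1−0.04) × (1−0.05) × (1−0.003016) = 0.090751
P(Planning chain 2 unavailable) [OR] = 1 − (1−0.18) × (1−0.090751) × (1−0.31) = 0.485547
P(Autonomous vehicle fails to stop) [OR] = 1 − (1−0.451962) × (1−0.485547) × (1−0.25) = 0.788545
Rounded to 4 decimal places: P(Autonomous vehicle fails to stop) ≈ 0.7885.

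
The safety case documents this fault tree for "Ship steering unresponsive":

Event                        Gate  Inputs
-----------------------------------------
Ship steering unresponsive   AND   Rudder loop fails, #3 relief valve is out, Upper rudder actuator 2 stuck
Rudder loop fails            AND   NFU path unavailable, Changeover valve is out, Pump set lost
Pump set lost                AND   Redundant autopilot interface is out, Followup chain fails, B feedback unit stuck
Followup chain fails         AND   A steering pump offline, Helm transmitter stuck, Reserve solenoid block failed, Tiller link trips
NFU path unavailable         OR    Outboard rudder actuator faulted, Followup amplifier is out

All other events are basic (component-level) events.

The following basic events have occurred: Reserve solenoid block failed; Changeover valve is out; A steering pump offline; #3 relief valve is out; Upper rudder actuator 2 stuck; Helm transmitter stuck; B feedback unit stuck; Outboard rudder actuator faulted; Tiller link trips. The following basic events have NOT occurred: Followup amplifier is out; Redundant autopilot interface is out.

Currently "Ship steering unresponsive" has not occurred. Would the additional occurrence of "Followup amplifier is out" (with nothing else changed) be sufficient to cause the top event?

No

Counterfactual: set "Followup amplifier is out" to occurred.
NFU path unavailable [OR]: Outboard rudder actuator faulted=occurs, Followup amplifier is out=occurs → at least one input occurs → occurs.
Followup chain fails [AND]: A steering pump offline=occurs, Helm transmitter stuck=occurs, Reserve solenoid block failed=occurs, Tiller link trips=occurs → all inputs occur → occurs.
Pump set lost [AND]: Redundant autopilot interface is out=not, Followup chain fails=occurs, B feedback unit stuck=occurs → not all inputs occur → does not occur.
Rudder loop fails [AND]: NFU path unavailable=occurs, Changeover valve is out=occurs, Pump set lost=not → not all inputs occur → does not occur.
Ship steering unresponsive [AND]: Rudder loop fails=not, #3 relief valve is out=occurs, Upper rudder actuator 2 stuck=occurs → not all inputs occur → does not occur.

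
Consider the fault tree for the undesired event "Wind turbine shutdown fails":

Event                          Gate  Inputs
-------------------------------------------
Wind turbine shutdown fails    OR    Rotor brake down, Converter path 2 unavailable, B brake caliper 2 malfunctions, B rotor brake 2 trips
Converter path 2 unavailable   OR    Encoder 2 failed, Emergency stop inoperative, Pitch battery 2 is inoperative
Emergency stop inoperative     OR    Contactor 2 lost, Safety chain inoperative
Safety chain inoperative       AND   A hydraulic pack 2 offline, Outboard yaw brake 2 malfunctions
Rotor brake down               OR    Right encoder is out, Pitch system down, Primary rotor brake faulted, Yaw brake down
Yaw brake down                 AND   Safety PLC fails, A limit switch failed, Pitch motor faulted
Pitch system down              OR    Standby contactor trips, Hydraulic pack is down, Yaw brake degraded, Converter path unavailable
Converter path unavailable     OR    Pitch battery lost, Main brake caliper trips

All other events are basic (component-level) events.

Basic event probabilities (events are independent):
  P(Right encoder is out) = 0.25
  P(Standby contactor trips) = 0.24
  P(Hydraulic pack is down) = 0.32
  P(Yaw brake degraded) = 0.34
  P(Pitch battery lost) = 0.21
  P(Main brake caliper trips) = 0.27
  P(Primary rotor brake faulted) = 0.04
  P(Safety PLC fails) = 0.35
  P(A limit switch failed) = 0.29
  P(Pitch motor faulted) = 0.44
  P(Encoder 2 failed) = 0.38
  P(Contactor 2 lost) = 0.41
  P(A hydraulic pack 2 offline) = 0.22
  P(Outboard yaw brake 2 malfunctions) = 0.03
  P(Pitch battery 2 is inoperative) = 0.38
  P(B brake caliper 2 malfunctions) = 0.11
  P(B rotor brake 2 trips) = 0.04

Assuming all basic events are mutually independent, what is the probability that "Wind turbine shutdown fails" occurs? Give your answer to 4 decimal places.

0.9740

P(Converter path unavailable) [OR] = 1 − (1−0.21) × (1−0.27) = 0.423300
P(Pitch system down) [OR] = 1 − (1−0.24) × (1−0.32) × (1−0.34) × (1−0.423300) = 0.803295
P(Yaw brake down) [AND] = 0.35 × 0.29 × 0.44 = 0.044660
P(Rotor brake down) [OR] = 1 − (1−0.25) × (1−0.803295) × (1−0.04) × (1−0.044660) = 0.864697
P(Safety chain inoperative) [AND] = 0.22 × 0.03 = 0.006600
P(Emergency stop inoperative) [OR] = 1 − (1−0.41) × (1−0.006600) = 0.413894
P(Converter path 2 unavailable) [OR] = 1 − (1−0.38) × (1−0.413894) × (1−0.38) = 0.774701
P(Wind turbine shutdown fails) [OR] = 1 − (1−0.864697) × (1−0.774701) × (1−0.11) × (1−0.04) = 0.973955
Rounded to 4 decimal places: P(Wind turbine shutdown fails) ≈ 0.9740.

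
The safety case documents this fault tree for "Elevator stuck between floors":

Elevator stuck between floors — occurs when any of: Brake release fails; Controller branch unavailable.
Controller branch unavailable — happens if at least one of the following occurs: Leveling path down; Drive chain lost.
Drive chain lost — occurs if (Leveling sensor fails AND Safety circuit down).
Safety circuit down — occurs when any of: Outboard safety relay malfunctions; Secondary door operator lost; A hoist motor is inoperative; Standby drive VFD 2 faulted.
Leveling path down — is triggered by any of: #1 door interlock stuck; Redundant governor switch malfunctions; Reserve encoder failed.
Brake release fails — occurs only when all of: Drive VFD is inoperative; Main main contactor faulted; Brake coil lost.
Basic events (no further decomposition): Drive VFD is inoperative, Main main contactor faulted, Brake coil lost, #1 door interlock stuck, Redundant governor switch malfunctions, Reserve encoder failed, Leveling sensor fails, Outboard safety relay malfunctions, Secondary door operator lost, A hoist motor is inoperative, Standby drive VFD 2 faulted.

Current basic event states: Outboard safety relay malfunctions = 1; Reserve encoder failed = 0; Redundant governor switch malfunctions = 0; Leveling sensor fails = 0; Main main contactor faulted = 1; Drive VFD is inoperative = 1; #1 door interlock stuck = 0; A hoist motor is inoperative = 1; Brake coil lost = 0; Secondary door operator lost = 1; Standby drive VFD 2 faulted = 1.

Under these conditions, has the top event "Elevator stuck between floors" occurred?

No

Brake release fails [AND]: Drive VFD is inoperative=occurs, Main main contactor faulted=occurs, Brake coil lost=not → not all inputs occur → does not occur.
Leveling path down [OR]: #1 door interlock stuck=not, Redundant governor switch malfunctions=not, Reserve encoder failed=not → no input occurs → does not occur.
Safety circuit down [OR]: Outboard safety relay malfunctions=occurs, Secondary door operator lost=occurs, A hoist motor is inoperative=occurs, Standby drive VFD 2 faulted=occurs → at least one input occurs → occurs.
Drive chain lost [AND]: Leveling sensor fails=not, Safety circuit down=occurs → not all inputs occur → does not occur.
Controller branch unavailable [OR]: Leveling path down=not, Drive chain lost=not → no input occurs → does not occur.
Elevator stuck between floors [OR]: Brake release fails=not, Controller branch unavailable=not → no input occurs → does not occur.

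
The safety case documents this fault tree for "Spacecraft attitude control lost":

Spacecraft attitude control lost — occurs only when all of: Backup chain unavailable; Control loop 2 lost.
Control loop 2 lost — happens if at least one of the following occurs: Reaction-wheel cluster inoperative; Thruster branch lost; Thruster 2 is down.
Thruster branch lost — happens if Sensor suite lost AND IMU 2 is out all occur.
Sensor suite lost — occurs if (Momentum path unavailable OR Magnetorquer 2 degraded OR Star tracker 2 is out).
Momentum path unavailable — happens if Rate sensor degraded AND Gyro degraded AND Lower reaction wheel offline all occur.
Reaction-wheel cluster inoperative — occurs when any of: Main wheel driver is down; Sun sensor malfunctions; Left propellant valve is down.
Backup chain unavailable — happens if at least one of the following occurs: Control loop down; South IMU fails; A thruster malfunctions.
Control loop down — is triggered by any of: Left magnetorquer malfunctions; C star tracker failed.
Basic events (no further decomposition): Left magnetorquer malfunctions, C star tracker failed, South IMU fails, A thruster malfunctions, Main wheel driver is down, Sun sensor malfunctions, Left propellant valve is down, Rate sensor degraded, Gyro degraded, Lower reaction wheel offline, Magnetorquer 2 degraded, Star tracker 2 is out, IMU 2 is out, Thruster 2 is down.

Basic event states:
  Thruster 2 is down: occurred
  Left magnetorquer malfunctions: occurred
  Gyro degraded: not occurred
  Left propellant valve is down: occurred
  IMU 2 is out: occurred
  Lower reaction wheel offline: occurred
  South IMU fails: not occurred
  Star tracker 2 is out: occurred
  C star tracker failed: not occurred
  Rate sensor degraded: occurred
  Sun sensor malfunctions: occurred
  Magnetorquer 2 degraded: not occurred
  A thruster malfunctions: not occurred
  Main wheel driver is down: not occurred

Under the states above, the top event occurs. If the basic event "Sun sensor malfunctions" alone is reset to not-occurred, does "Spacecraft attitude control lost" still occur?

Counterfactual: set "Sun sensor malfunctions" to not occurred.
Control loop down [OR]: Left magnetorquer malfunctions=occurs, C star tracker failed=not → at least one input occurs → occurs.
Backup chain unavailable [OR]: Control loop down=occurs, South IMU fails=not, A thruster malfunctions=not → at least one input occurs → occurs.
Reaction-wheel cluster inoperative [OR]: Main wheel driver is down=not, Sun sensor malfunctions=not, Left propellant valve is down=occurs → at least one input occurs → occurs.
Momentum path unavailable [AND]: Rate sensor degraded=occurs, Gyro degraded=not, Lower reaction wheel offline=occurs → not all inputs occur → does not occur.
Sensor suite lost [OR]: Momentum path unavailable=not, Magnetorquer 2 degraded=not, Star tracker 2 is out=occurs → at least one input occurs → occurs.
Thruster branch lost [AND]: Sensor suite lost=occurs, IMU 2 is out=occurs → all inputs occur → occurs.
Control loop 2 lost [OR]: Reaction-wheel cluster inoperative=occurs, Thruster branch lost=occurs, Thruster 2 is down=occurs → at least one input occurs → occurs.
Spacecraft attitude control lost [AND]: Backup chain unavailable=occurs, Control loop 2 lost=occurs → all inputs occur → occurs.

Yes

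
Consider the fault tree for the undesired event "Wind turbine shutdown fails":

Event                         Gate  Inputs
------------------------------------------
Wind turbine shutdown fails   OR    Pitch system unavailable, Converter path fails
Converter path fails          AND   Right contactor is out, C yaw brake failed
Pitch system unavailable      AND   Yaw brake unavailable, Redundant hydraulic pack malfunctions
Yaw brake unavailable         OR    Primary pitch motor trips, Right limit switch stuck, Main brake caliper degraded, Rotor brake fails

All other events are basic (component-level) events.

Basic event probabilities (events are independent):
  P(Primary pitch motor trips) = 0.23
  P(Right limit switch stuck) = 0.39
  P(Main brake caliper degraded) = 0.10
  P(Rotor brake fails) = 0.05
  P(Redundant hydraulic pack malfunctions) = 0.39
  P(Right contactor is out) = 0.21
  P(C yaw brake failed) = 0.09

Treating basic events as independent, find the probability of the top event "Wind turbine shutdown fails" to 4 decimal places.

0.2479

P(Yaw brake unavailable) [OR] = 1 − (1−0.23) × (1−0.39) × (1−0.10) × (1−0.05) = 0.598407
P(Pitch system unavailable) [AND] = 0.598407 × 0.39 = 0.233379
P(Converter path fails) [AND] = 0.21 × 0.09 = 0.018900
P(Wind turbine shutdown fails) [OR] = 1 − (1−0.233379) × (1−0.018900) = 0.247868
Rounded to 4 decimal places: P(Wind turbine shutdown fails) ≈ 0.2479.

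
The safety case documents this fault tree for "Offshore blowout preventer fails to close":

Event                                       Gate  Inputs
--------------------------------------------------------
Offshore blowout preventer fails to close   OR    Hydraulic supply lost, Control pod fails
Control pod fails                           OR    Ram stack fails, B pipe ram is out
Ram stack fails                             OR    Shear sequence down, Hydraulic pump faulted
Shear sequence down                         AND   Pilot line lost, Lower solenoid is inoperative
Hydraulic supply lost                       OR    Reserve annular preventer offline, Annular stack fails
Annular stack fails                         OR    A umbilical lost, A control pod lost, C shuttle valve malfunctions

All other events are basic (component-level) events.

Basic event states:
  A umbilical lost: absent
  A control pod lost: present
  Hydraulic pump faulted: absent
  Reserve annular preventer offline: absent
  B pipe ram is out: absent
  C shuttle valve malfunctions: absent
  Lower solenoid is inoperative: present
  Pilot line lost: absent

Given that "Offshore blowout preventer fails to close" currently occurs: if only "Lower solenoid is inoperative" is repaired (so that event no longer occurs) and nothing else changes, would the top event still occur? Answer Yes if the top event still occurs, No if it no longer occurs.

Yes

Counterfactual: set "Lower solenoid is inoperative" to not occurred.
Annular stack fails [OR]: A umbilical lost=not, A control pod lost=occurs, C shuttle valve malfunctions=not → at least one input occurs → occurs.
Hydraulic supply lost [OR]: Reserve annular preventer offline=not, Annular stack fails=occurs → at least one input occurs → occurs.
Shear sequence down [AND]: Pilot line lost=not, Lower solenoid is inoperative=not → not all inputs occur → does not occur.
Ram stack fails [OR]: Shear sequence down=not, Hydraulic pump faulted=not → no input occurs → does not occur.
Control pod fails [OR]: Ram stack fails=not, B pipe ram is out=not → no input occurs → does not occur.
Offshore blowout preventer fails to close [OR]: Hydraulic supply lost=occurs, Control pod fails=not → at least one input occurs → occurs.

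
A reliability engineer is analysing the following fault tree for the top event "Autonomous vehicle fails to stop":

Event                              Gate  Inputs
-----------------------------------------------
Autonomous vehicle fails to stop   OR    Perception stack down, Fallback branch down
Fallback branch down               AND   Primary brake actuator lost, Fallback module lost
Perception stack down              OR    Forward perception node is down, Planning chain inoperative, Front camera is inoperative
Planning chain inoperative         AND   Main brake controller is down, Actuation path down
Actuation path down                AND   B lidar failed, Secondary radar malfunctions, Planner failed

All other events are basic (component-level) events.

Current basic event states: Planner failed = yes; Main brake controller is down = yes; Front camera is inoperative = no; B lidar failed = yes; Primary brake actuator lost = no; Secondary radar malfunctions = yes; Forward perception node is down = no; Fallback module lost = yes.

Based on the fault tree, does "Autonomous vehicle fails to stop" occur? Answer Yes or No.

Yes

Actuation path down [AND]: B lidar failed=occurs, Secondary radar malfunctions=occurs, Planner failed=occurs → all inputs occur → occurs.
Planning chain inoperative [AND]: Main brake controller is down=occurs, Actuation path down=occurs → all inputs occur → occurs.
Perception stack down [OR]: Forward perception node is down=not, Planning chain inoperative=occurs, Front camera is inoperative=not → at least one input occurs → occurs.
Fallback branch down [AND]: Primary brake actuator lost=not, Fallback module lost=occurs → not all inputs occur → does not occur.
Autonomous vehicle fails to stop [OR]: Perception stack down=occurs, Fallback branch down=not → at least one input occurs → occurs.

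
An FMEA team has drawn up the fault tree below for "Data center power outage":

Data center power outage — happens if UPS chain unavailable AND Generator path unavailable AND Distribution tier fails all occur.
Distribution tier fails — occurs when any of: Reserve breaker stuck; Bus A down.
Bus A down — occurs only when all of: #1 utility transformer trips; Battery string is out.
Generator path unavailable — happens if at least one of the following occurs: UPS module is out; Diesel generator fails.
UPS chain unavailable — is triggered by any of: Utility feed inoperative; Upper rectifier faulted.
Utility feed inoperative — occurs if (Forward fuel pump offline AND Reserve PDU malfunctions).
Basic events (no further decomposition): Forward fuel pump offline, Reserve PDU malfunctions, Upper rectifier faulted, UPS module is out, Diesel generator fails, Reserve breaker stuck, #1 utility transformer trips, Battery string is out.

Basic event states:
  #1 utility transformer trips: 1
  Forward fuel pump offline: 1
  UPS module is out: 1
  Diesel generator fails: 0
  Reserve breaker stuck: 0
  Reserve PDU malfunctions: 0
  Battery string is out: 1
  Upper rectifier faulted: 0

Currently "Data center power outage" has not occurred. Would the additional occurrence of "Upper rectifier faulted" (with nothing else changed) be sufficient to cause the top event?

Counterfactual: set "Upper rectifier faulted" to occurred.
Utility feed inoperative [AND]: Forward fuel pump offline=occurs, Reserve PDU malfunctions=not → not all inputs occur → does not occur.
UPS chain unavailable [OR]: Utility feed inoperative=not, Upper rectifier faulted=occurs → at least one input occurs → occurs.
Generator path unavailable [OR]: UPS module is out=occurs, Diesel generator fails=not → at least one input occurs → occurs.
Bus A down [AND]: #1 utility transformer trips=occurs, Battery string is out=occurs → all inputs occur → occurs.
Distribution tier fails [OR]: Reserve breaker stuck=not, Bus A down=occurs → at least one input occurs → occurs.
Data center power outage [AND]: UPS chain unavailable=occurs, Generator path unavailable=occurs, Distribution tier fails=occurs → all inputs occur → occurs.

Yes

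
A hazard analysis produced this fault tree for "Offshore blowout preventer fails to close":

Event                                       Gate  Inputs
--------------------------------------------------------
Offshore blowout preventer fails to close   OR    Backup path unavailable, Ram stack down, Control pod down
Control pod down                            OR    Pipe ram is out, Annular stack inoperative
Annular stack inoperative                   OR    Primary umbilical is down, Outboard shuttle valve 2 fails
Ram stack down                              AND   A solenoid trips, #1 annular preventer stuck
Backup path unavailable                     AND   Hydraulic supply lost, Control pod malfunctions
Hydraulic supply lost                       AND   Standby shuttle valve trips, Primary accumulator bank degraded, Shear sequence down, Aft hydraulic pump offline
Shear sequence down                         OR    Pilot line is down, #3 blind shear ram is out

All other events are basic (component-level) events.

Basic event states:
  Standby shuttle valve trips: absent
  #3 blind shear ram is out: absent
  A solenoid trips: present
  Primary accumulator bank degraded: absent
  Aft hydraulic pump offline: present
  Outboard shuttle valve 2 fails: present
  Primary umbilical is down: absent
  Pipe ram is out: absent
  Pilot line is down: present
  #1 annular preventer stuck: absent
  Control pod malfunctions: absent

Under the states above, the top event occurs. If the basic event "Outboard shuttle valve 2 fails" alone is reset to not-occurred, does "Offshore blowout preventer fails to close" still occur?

No

Counterfactual: set "Outboard shuttle valve 2 fails" to not occurred.
Shear sequence down [OR]: Pilot line is down=occurs, #3 blind shear ram is out=not → at least one input occurs → occurs.
Hydraulic supply lost [AND]: Standby shuttle valve trips=not, Primary accumulator bank degraded=not, Shear sequence down=occurs, Aft hydraulic pump offline=occurs → not all inputs occur → does not occur.
Backup path unavailable [AND]: Hydraulic supply lost=not, Control pod malfunctions=not → not all inputs occur → does not occur.
Ram stack down [AND]: A solenoid trips=occurs, #1 annular preventer stuck=not → not all inputs occur → does not occur.
Annular stack inoperative [OR]: Primary umbilical is down=not, Outboard shuttle valve 2 fails=not → no input occurs → does not occur.
Control pod down [OR]: Pipe ram is out=not, Annular stack inoperative=not → no input occurs → does not occur.
Offshore blowout preventer fails to close [OR]: Backup path unavailable=not, Ram stack down=not, Control pod down=not → no input occurs → does not occur.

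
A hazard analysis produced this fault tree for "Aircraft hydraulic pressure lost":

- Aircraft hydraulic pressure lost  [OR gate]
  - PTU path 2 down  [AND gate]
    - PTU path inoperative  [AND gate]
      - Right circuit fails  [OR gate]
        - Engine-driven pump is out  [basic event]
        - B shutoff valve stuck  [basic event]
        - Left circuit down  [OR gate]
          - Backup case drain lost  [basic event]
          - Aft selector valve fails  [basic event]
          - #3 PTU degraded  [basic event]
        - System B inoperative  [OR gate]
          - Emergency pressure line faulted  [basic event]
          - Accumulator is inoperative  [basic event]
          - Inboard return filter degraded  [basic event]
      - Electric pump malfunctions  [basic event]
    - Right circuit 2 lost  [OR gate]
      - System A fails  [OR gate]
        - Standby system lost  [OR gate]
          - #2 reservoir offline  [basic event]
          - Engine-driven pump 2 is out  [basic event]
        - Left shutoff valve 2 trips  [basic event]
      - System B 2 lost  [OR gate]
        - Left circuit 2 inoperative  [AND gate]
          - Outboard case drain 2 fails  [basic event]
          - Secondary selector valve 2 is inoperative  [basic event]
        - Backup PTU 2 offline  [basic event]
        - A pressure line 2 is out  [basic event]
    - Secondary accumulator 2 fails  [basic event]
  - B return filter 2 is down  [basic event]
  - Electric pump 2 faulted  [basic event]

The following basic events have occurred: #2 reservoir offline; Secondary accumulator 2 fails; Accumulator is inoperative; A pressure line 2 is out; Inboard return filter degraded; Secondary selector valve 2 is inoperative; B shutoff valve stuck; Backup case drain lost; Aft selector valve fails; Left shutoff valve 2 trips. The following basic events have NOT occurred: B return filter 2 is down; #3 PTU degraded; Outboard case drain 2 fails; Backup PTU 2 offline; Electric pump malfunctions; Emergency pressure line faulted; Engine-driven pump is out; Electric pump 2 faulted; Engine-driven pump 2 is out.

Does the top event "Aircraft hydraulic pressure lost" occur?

Left circuit down [OR]: Backup case drain lost=occurs, Aft selector valve fails=occurs, #3 PTU degraded=not → at least one input occurs → occurs.
System B inoperative [OR]: Emergency pressure line faulted=not, Accumulator is inoperative=occurs, Inboard return filter degraded=occurs → at least one input occurs → occurs.
Right circuit fails [OR]: Engine-driven pump is out=not, B shutoff valve stuck=occurs, Left circuit down=occurs, System B inoperative=occurs → at least one input occurs → occurs.
PTU path inoperative [AND]: Right circuit fails=occurs, Electric pump malfunctions=not → not all inputs occur → does not occur.
Standby system lost [OR]: #2 reservoir offline=occurs, Engine-driven pump 2 is out=not → at least one input occurs → occurs.
System A fails [OR]: Standby system lost=occurs, Left shutoff valve 2 trips=occurs → at least one input occurs → occurs.
Left circuit 2 inoperative [AND]: Outboard case drain 2 fails=not, Secondary selector valve 2 is inoperative=occurs → not all inputs occur → does not occur.
System B 2 lost [OR]: Left circuit 2 inoperative=not, Backup PTU 2 offline=not, A pressure line 2 is out=occurs → at least one input occurs → occurs.
Right circuit 2 lost [OR]: System A fails=occurs, System B 2 lost=occurs → at least one input occurs → occurs.
PTU path 2 down [AND]: PTU path inoperative=not, Right circuit 2 lost=occurs, Secondary accumulator 2 fails=occurs → not all inputs occur → does not occur.
Aircraft hydraulic pressure lost [OR]: PTU path 2 down=not, B return filter 2 is down=not, Electric pump 2 faulted=not → no input occurs → does not occur.

No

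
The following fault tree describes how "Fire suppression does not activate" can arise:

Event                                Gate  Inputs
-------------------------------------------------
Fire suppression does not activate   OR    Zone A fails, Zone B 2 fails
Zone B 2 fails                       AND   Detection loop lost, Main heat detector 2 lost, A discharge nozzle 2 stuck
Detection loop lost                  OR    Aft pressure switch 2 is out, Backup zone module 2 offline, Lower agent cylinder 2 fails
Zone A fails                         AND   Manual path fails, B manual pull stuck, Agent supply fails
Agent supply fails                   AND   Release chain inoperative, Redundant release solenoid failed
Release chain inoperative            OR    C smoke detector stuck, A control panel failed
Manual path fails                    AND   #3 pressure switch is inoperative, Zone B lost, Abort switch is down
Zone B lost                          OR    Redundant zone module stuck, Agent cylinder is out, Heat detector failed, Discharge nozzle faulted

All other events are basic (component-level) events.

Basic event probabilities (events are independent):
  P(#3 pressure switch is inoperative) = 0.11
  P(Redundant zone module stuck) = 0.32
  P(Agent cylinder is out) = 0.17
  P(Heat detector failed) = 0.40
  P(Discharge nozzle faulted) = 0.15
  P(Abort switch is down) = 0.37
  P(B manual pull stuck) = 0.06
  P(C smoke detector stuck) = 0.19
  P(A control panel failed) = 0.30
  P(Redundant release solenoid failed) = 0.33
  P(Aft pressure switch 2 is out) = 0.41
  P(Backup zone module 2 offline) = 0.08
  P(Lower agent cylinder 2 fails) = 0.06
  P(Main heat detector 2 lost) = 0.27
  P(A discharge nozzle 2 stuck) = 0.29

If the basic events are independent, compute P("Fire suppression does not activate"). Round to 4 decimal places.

0.0386

P(Zone B lost) [OR] = 1 − (1−0.32) × (1−0.17) × (1−0.40) × (1−0.15) = 0.712156
P(Manual path fails) [AND] = 0.11 × 0.712156 × 0.37 = 0.028985
P(Release chain inoperative) [OR] = 1 − (1−0.19) × (1−0.30) = 0.433000
P(Agent supply fails) [AND] = 0.433000 × 0.33 = 0.142890
P(Zone A fails) [AND] = 0.028985 × 0.06 × 0.142890 = 0.000248
P(Detection loop lost) [OR] = 1 − (1−0.41) × (1−0.08) × (1−0.06) = 0.489768
P(Zone B 2 fails) [AND] = 0.489768 × 0.27 × 0.29 = 0.038349
P(Fire suppression does not activate) [OR] = 1 − (1−0.000248) × (1−0.038349) = 0.038587
Rounded to 4 decimal places: P(Fire suppression does not activate) ≈ 0.0386.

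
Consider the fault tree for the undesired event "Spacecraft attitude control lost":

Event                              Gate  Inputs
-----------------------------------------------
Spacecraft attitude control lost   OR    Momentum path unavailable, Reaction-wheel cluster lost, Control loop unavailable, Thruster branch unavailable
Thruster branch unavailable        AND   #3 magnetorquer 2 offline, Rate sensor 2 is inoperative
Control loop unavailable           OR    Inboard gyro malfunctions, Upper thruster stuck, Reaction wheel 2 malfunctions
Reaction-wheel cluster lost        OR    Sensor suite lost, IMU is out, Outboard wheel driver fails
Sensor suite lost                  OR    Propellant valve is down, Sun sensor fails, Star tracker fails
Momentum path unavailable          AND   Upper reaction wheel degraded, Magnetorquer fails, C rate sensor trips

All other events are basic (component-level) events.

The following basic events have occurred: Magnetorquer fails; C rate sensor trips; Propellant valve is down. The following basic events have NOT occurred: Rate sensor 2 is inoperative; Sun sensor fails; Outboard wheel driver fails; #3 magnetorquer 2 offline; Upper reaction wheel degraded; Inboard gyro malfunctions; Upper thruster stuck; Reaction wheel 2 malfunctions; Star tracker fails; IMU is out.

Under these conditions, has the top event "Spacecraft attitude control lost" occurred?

Yes

Momentum path unavailable [AND]: Upper reaction wheel degraded=not, Magnetorquer fails=occurs, C rate sensor trips=occurs → not all inputs occur → does not occur.
Sensor suite lost [OR]: Propellant valve is down=occurs, Sun sensor fails=not, Star tracker fails=not → at least one input occurs → occurs.
Reaction-wheel cluster lost [OR]: Sensor suite lost=occurs, IMU is out=not, Outboard wheel driver fails=not → at least one input occurs → occurs.
Control loop unavailable [OR]: Inboard gyro malfunctions=not, Upper thruster stuck=not, Reaction wheel 2 malfunctions=not → no input occurs → does not occur.
Thruster branch unavailable [AND]: #3 magnetorquer 2 offline=not, Rate sensor 2 is inoperative=not → not all inputs occur → does not occur.
Spacecraft attitude control lost [OR]: Momentum path unavailable=not, Reaction-wheel cluster lost=occurs, Control loop unavailable=not, Thruster branch unavailable=not → at least one input occurs → occurs.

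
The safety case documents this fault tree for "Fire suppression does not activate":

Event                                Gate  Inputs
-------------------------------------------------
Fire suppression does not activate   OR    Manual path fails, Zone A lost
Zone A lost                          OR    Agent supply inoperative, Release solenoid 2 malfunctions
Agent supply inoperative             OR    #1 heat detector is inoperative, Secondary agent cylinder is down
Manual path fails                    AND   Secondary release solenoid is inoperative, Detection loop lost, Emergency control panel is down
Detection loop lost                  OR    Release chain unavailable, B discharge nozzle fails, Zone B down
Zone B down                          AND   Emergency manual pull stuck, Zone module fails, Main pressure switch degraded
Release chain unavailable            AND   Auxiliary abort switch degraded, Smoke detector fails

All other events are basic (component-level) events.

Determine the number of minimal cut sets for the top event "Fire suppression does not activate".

6

Release chain unavailable [AND]: one cut set from each child combined → 1 × 1 = 1 cut set(s).
Zone B down [AND]: one cut set from each child combined → 1 × 1 × 1 = 1 cut set(s).
Detection loop lost [OR]: union of children's cut sets → 3 cut set(s).
Manual path fails [AND]: one cut set from each child combined → 1 × 3 × 1 = 3 cut set(s).
Agent supply inoperative [OR]: union of children's cut sets → 2 cut set(s).
Zone A lost [OR]: union of children's cut sets → 3 cut set(s).
Fire suppression does not activate [OR]: union of children's cut sets → 6 cut set(s).
Minimal cut sets: {Auxiliary abort switch degraded, Emergency control panel is down, Secondary release solenoid is inoperative, Smoke detector fails}; {B discharge nozzle fails, Emergency control panel is down, Secondary release solenoid is inoperative}; {Emergency control panel is down, Emergency manual pull stuck, Main pressure switch degraded, Secondary release solenoid is inoperative, Zone module fails}; {#1 heat detector is inoperative}; {Secondary agent cylinder is down}; {Release solenoid 2 malfunctions}.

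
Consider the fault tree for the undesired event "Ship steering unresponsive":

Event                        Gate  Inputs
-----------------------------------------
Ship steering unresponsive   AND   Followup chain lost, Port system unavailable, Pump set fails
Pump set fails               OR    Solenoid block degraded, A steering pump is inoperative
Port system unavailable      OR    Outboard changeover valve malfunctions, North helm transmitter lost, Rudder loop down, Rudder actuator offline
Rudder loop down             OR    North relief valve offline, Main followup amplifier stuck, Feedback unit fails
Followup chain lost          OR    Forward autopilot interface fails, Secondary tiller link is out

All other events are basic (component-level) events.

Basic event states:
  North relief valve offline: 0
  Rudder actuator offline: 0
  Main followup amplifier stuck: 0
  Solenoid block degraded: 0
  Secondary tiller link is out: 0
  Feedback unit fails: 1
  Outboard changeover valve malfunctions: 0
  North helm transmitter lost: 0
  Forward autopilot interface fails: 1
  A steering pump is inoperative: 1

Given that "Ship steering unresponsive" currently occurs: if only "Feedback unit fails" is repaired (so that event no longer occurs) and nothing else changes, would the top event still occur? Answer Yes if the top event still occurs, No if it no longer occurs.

No

Counterfactual: set "Feedback unit fails" to not occurred.
Followup chain lost [OR]: Forward autopilot interface fails=occurs, Secondary tiller link is out=not → at least one input occurs → occurs.
Rudder loop down [OR]: North relief valve offline=not, Main followup amplifier stuck=not, Feedback unit fails=not → no input occurs → does not occur.
Port system unavailable [OR]: Outboard changeover valve malfunctions=not, North helm transmitter lost=not, Rudder loop down=not, Rudder actuator offline=not → no input occurs → does not occur.
Pump set fails [OR]: Solenoid block degraded=not, A steering pump is inoperative=occurs → at least one input occurs → occurs.
Ship steering unresponsive [AND]: Followup chain lost=occurs, Port system unavailable=not, Pump set fails=occurs → not all inputs occur → does not occur.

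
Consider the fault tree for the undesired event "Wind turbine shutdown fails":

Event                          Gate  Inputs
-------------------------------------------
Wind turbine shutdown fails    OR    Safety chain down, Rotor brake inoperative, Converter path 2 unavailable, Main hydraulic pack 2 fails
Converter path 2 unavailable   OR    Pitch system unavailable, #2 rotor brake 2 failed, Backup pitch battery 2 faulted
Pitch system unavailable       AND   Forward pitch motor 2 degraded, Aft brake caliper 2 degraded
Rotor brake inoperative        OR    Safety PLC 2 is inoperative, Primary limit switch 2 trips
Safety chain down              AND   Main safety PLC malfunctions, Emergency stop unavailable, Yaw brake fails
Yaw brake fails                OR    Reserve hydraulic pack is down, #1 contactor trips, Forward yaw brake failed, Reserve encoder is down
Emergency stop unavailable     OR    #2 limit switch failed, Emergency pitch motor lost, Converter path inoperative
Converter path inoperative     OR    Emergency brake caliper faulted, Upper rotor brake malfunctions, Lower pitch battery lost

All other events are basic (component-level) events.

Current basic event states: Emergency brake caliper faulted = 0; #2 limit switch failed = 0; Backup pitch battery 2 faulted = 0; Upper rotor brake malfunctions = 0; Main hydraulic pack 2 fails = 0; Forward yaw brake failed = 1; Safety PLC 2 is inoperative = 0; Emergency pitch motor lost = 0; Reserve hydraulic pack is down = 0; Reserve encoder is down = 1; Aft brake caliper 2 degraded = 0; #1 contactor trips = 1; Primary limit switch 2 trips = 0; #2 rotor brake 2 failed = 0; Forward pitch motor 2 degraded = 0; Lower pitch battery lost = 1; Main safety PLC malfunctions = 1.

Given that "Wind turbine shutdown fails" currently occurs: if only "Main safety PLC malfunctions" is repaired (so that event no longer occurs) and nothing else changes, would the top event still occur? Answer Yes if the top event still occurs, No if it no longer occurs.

No

Counterfactual: set "Main safety PLC malfunctions" to not occurred.
Converter path inoperative [OR]: Emergency brake caliper faulted=not, Upper rotor brake malfunctions=not, Lower pitch battery lost=occurs → at least one input occurs → occurs.
Emergency stop unavailable [OR]: #2 limit switch failed=not, Emergency pitch motor lost=not, Converter path inoperative=occurs → at least one input occurs → occurs.
Yaw brake fails [OR]: Reserve hydraulic pack is down=not, #1 contactor trips=occurs, Forward yaw brake failed=occurs, Reserve encoder is down=occurs → at least one input occurs → occurs.
Safety chain down [AND]: Main safety PLC malfunctions=not, Emergency stop unavailable=occurs, Yaw brake fails=occurs → not all inputs occur → does not occur.
Rotor brake inoperative [OR]: Safety PLC 2 is inoperative=not, Primary limit switch 2 trips=not → no input occurs → does not occur.
Pitch system unavailable [AND]: Forward pitch motor 2 degraded=not, Aft brake caliper 2 degraded=not → not all inputs occur → does not occur.
Converter path 2 unavailable [OR]: Pitch system unavailable=not, #2 rotor brake 2 failed=not, Backup pitch battery 2 faulted=not → no input occurs → does not occur.
Wind turbine shutdown fails [OR]: Safety chain down=not, Rotor brake inoperative=not, Converter path 2 unavailable=not, Main hydraulic pack 2 fails=not → no input occurs → does not occur.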